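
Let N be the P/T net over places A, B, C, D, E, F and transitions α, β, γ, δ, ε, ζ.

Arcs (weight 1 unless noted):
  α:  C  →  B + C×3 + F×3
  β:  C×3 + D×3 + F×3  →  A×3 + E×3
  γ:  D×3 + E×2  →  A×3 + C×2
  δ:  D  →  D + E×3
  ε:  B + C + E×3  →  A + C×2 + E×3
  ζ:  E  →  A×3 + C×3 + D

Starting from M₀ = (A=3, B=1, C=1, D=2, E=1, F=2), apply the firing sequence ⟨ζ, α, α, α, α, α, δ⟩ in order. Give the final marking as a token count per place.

(A=6, B=6, C=14, D=3, E=3, F=17)

step 1: fire ζ:  (A=3, B=1, C=1, D=2, E=1, F=2) → (A=6, B=1, C=4, D=3, E=0, F=2)
step 2: fire α:  (A=6, B=1, C=4, D=3, E=0, F=2) → (A=6, B=2, C=6, D=3, E=0, F=5)
step 3: fire α:  (A=6, B=2, C=6, D=3, E=0, F=5) → (A=6, B=3, C=8, D=3, E=0, F=8)
step 4: fire α:  (A=6, B=3, C=8, D=3, E=0, F=8) → (A=6, B=4, C=10, D=3, E=0, F=11)
step 5: fire α:  (A=6, B=4, C=10, D=3, E=0, F=11) → (A=6, B=5, C=12, D=3, E=0, F=14)
step 6: fire α:  (A=6, B=5, C=12, D=3, E=0, F=14) → (A=6, B=6, C=14, D=3, E=0, F=17)
step 7: fire δ:  (A=6, B=6, C=14, D=3, E=0, F=17) → (A=6, B=6, C=14, D=3, E=3, F=17)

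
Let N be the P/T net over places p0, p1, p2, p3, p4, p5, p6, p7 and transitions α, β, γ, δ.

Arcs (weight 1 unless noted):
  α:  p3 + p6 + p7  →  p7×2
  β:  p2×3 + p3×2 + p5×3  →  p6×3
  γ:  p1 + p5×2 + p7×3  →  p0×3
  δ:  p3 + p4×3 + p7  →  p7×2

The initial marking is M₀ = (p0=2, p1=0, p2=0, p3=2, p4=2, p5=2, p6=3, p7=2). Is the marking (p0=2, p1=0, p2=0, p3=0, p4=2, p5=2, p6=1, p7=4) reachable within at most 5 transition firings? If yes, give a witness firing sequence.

YES — reachable via ⟨α, α⟩ (2 firings)

step 1: fire α:  (p0=2, p1=0, p2=0, p3=2, p4=2, p5=2, p6=3, p7=2) → (p0=2, p1=0, p2=0, p3=1, p4=2, p5=2, p6=2, p7=3)
step 2: fire α:  (p0=2, p1=0, p2=0, p3=1, p4=2, p5=2, p6=2, p7=3) → (p0=2, p1=0, p2=0, p3=0, p4=2, p5=2, p6=1, p7=4)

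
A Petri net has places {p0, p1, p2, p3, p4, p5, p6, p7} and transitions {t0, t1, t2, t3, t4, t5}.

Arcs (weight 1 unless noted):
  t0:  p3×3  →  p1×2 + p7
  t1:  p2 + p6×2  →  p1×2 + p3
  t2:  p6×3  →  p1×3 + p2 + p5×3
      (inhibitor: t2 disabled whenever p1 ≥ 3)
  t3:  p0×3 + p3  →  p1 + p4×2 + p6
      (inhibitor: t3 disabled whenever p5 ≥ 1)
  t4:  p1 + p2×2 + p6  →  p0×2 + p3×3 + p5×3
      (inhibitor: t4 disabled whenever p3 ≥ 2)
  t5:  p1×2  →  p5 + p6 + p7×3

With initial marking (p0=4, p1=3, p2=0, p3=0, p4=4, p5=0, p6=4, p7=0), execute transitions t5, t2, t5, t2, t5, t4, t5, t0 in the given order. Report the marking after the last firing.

step 1: fire t5:  (p0=4, p1=3, p2=0, p3=0, p4=4, p5=0, p6=4, p7=0) → (p0=4, p1=1, p2=0, p3=0, p4=4, p5=1, p6=5, p7=3)
step 2: fire t2:  (p0=4, p1=1, p2=0, p3=0, p4=4, p5=1, p6=5, p7=3) → (p0=4, p1=4, p2=1, p3=0, p4=4, p5=4, p6=2, p7=3)
step 3: fire t5:  (p0=4, p1=4, p2=1, p3=0, p4=4, p5=4, p6=2, p7=3) → (p0=4, p1=2, p2=1, p3=0, p4=4, p5=5, p6=3, p7=6)
step 4: fire t2:  (p0=4, p1=2, p2=1, p3=0, p4=4, p5=5, p6=3, p7=6) → (p0=4, p1=5, p2=2, p3=0, p4=4, p5=8, p6=0, p7=6)
step 5: fire t5:  (p0=4, p1=5, p2=2, p3=0, p4=4, p5=8, p6=0, p7=6) → (p0=4, p1=3, p2=2, p3=0, p4=4, p5=9, p6=1, p7=9)
step 6: fire t4:  (p0=4, p1=3, p2=2, p3=0, p4=4, p5=9, p6=1, p7=9) → (p0=6, p1=2, p2=0, p3=3, p4=4, p5=12, p6=0, p7=9)
step 7: fire t5:  (p0=6, p1=2, p2=0, p3=3, p4=4, p5=12, p6=0, p7=9) → (p0=6, p1=0, p2=0, p3=3, p4=4, p5=13, p6=1, p7=12)
step 8: fire t0:  (p0=6, p1=0, p2=0, p3=3, p4=4, p5=13, p6=1, p7=12) → (p0=6, p1=2, p2=0, p3=0, p4=4, p5=13, p6=1, p7=13)

(p0=6, p1=2, p2=0, p3=0, p4=4, p5=13, p6=1, p7=13)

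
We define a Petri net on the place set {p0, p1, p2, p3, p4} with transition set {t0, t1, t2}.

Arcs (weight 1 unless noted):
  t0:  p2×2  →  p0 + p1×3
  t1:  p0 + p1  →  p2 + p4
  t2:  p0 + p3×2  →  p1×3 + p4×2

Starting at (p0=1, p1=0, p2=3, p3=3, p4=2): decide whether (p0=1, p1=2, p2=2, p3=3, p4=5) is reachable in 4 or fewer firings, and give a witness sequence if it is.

NO — not reachable within 4 firings

depth 0: 1 marking
depth 1: 3 markings reached so far
depth 2: 5 markings reached so far
depth 3: 8 markings reached so far
depth 4: 10 markings reached so far
target is not among the 10 markings reachable within 4 steps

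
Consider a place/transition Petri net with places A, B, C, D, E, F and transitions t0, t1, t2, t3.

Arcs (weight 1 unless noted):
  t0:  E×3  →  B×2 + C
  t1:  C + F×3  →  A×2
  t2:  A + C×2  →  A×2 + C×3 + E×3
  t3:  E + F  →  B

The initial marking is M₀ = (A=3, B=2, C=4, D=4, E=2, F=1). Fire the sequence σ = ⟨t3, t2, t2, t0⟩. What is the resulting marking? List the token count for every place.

(A=5, B=5, C=7, D=4, E=4, F=0)

step 1: fire t3:  (A=3, B=2, C=4, D=4, E=2, F=1) → (A=3, B=3, C=4, D=4, E=1, F=0)
step 2: fire t2:  (A=3, B=3, C=4, D=4, E=1, F=0) → (A=4, B=3, C=5, D=4, E=4, F=0)
step 3: fire t2:  (A=4, B=3, C=5, D=4, E=4, F=0) → (A=5, B=3, C=6, D=4, E=7, F=0)
step 4: fire t0:  (A=5, B=3, C=6, D=4, E=7, F=0) → (A=5, B=5, C=7, D=4, E=4, F=0)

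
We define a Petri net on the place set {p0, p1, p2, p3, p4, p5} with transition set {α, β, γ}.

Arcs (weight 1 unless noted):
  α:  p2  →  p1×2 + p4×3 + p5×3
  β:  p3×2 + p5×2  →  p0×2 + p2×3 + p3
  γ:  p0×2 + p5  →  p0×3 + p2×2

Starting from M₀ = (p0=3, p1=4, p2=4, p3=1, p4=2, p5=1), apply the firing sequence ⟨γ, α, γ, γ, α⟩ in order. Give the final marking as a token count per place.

(p0=6, p1=8, p2=8, p3=1, p4=8, p5=4)

step 1: fire γ:  (p0=3, p1=4, p2=4, p3=1, p4=2, p5=1) → (p0=4, p1=4, p2=6, p3=1, p4=2, p5=0)
step 2: fire α:  (p0=4, p1=4, p2=6, p3=1, p4=2, p5=0) → (p0=4, p1=6, p2=5, p3=1, p4=5, p5=3)
step 3: fire γ:  (p0=4, p1=6, p2=5, p3=1, p4=5, p5=3) → (p0=5, p1=6, p2=7, p3=1, p4=5, p5=2)
step 4: fire γ:  (p0=5, p1=6, p2=7, p3=1, p4=5, p5=2) → (p0=6, p1=6, p2=9, p3=1, p4=5, p5=1)
step 5: fire α:  (p0=6, p1=6, p2=9, p3=1, p4=5, p5=1) → (p0=6, p1=8, p2=8, p3=1, p4=8, p5=4)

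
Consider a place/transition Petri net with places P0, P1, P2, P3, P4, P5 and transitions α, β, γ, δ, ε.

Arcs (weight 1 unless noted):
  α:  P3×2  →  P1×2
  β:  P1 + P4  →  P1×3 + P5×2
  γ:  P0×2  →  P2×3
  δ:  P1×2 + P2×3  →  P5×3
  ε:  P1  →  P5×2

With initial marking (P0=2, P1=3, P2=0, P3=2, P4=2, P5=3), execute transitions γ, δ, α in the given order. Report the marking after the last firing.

step 1: fire γ:  (P0=2, P1=3, P2=0, P3=2, P4=2, P5=3) → (P0=0, P1=3, P2=3, P3=2, P4=2, P5=3)
step 2: fire δ:  (P0=0, P1=3, P2=3, P3=2, P4=2, P5=3) → (P0=0, P1=1, P2=0, P3=2, P4=2, P5=6)
step 3: fire α:  (P0=0, P1=1, P2=0, P3=2, P4=2, P5=6) → (P0=0, P1=3, P2=0, P3=0, P4=2, P5=6)

(P0=0, P1=3, P2=0, P3=0, P4=2, P5=6)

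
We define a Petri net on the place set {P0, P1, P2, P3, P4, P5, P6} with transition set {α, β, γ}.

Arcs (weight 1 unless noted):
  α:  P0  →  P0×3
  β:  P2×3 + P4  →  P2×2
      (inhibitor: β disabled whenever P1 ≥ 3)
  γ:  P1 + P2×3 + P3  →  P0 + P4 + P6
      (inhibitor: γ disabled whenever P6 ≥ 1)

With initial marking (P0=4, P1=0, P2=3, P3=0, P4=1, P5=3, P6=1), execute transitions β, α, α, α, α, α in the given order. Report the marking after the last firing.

(P0=14, P1=0, P2=2, P3=0, P4=0, P5=3, P6=1)

step 1: fire β:  (P0=4, P1=0, P2=3, P3=0, P4=1, P5=3, P6=1) → (P0=4, P1=0, P2=2, P3=0, P4=0, P5=3, P6=1)
step 2: fire α:  (P0=4, P1=0, P2=2, P3=0, P4=0, P5=3, P6=1) → (P0=6, P1=0, P2=2, P3=0, P4=0, P5=3, P6=1)
step 3: fire α:  (P0=6, P1=0, P2=2, P3=0, P4=0, P5=3, P6=1) → (P0=8, P1=0, P2=2, P3=0, P4=0, P5=3, P6=1)
step 4: fire α:  (P0=8, P1=0, P2=2, P3=0, P4=0, P5=3, P6=1) → (P0=10, P1=0, P2=2, P3=0, P4=0, P5=3, P6=1)
step 5: fire α:  (P0=10, P1=0, P2=2, P3=0, P4=0, P5=3, P6=1) → (P0=12, P1=0, P2=2, P3=0, P4=0, P5=3, P6=1)
step 6: fire α:  (P0=12, P1=0, P2=2, P3=0, P4=0, P5=3, P6=1) → (P0=14, P1=0, P2=2, P3=0, P4=0, P5=3, P6=1)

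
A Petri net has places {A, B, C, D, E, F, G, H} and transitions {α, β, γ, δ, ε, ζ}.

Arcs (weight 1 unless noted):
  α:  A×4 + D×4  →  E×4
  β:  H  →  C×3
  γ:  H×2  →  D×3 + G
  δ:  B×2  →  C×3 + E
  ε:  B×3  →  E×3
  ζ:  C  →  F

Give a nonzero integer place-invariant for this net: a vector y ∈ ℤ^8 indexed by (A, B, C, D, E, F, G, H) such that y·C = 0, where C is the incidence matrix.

Incidence matrix C (rows=places, cols=transitions):
        α    β    γ    δ    ε    ζ
    A  -4    0    0    0    0    0
    B   0    0    0   -2   -3    0
    C   0    3    0    3    0   -1
    D  -4    0    3    0    0    0
    E   4    0    0    1    3    0
    F   0    0    0    0    0    1
    G   0    0    1    0    0    0
    H   0   -1   -2    0    0    0

Candidate y = [1, 0, 0, -1, 0, 0, 3, 0]; check y·C column-wise:
  col α: 1·-4 + -1·-4 + 0·4 + 3·0 = 0
  col β: 1·0 + 0·3 + -1·0 + 3·0 + 0·-1 = 0
  col γ: 1·0 + -1·3 + 3·1 + 0·-2 = 0
  col δ: 1·0 + 0·-2 + 0·3 + -1·0 + 0·1 + 3·0 = 0
  col ε: 1·0 + 0·-3 + -1·0 + 0·3 + 3·0 = 0
  col ζ: 1·0 + 0·-1 + -1·0 + 0·1 + 3·0 = 0

y = (A:1, B:0, C:0, D:-1, E:0, F:0, G:3, H:0)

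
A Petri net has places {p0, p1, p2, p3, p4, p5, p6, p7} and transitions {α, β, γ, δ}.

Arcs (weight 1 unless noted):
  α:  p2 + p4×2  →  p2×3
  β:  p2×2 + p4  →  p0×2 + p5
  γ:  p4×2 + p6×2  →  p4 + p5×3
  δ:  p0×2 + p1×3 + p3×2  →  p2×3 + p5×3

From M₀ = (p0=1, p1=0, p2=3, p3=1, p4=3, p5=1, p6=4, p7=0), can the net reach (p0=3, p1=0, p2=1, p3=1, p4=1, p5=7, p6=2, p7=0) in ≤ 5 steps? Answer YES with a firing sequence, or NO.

depth 0: 1 marking
depth 1: 4 markings reached so far
depth 2: 8 markings reached so far
depth 3: 9 markings reached so far
depth 4: 9 markings reached so far
(frontier empty at depth 4; search complete)
target is not among the 9 markings reachable within 5 steps

NO — not reachable within 5 firings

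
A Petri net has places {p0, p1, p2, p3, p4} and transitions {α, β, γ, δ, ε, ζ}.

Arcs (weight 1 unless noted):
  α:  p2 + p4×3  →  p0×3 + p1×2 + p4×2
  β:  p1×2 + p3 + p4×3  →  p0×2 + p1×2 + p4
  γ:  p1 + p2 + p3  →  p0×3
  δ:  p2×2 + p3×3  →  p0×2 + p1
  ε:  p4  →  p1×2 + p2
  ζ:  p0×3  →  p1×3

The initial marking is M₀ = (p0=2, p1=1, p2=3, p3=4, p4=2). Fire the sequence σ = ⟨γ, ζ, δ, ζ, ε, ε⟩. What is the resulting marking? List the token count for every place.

step 1: fire γ:  (p0=2, p1=1, p2=3, p3=4, p4=2) → (p0=5, p1=0, p2=2, p3=3, p4=2)
step 2: fire ζ:  (p0=5, p1=0, p2=2, p3=3, p4=2) → (p0=2, p1=3, p2=2, p3=3, p4=2)
step 3: fire δ:  (p0=2, p1=3, p2=2, p3=3, p4=2) → (p0=4, p1=4, p2=0, p3=0, p4=2)
step 4: fire ζ:  (p0=4, p1=4, p2=0, p3=0, p4=2) → (p0=1, p1=7, p2=0, p3=0, p4=2)
step 5: fire ε:  (p0=1, p1=7, p2=0, p3=0, p4=2) → (p0=1, p1=9, p2=1, p3=0, p4=1)
step 6: fire ε:  (p0=1, p1=9, p2=1, p3=0, p4=1) → (p0=1, p1=11, p2=2, p3=0, p4=0)

(p0=1, p1=11, p2=2, p3=0, p4=0)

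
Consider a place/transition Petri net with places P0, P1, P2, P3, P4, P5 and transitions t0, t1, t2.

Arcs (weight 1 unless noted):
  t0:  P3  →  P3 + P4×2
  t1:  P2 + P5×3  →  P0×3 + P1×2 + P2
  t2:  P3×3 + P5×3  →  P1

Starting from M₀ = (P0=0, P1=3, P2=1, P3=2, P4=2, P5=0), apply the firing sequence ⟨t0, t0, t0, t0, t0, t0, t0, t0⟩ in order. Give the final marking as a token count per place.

(P0=0, P1=3, P2=1, P3=2, P4=18, P5=0)

step 1: fire t0:  (P0=0, P1=3, P2=1, P3=2, P4=2, P5=0) → (P0=0, P1=3, P2=1, P3=2, P4=4, P5=0)
step 2: fire t0:  (P0=0, P1=3, P2=1, P3=2, P4=4, P5=0) → (P0=0, P1=3, P2=1, P3=2, P4=6, P5=0)
step 3: fire t0:  (P0=0, P1=3, P2=1, P3=2, P4=6, P5=0) → (P0=0, P1=3, P2=1, P3=2, P4=8, P5=0)
step 4: fire t0:  (P0=0, P1=3, P2=1, P3=2, P4=8, P5=0) → (P0=0, P1=3, P2=1, P3=2, P4=10, P5=0)
step 5: fire t0:  (P0=0, P1=3, P2=1, P3=2, P4=10, P5=0) → (P0=0, P1=3, P2=1, P3=2, P4=12, P5=0)
step 6: fire t0:  (P0=0, P1=3, P2=1, P3=2, P4=12, P5=0) → (P0=0, P1=3, P2=1, P3=2, P4=14, P5=0)
step 7: fire t0:  (P0=0, P1=3, P2=1, P3=2, P4=14, P5=0) → (P0=0, P1=3, P2=1, P3=2, P4=16, P5=0)
step 8: fire t0:  (P0=0, P1=3, P2=1, P3=2, P4=16, P5=0) → (P0=0, P1=3, P2=1, P3=2, P4=18, P5=0)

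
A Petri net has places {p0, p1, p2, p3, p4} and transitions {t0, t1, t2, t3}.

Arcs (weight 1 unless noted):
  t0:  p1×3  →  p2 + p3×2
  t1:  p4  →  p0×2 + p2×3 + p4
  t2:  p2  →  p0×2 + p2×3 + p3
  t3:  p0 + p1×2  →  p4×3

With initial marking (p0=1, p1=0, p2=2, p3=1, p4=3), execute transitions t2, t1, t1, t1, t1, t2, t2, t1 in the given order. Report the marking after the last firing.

step 1: fire t2:  (p0=1, p1=0, p2=2, p3=1, p4=3) → (p0=3, p1=0, p2=4, p3=2, p4=3)
step 2: fire t1:  (p0=3, p1=0, p2=4, p3=2, p4=3) → (p0=5, p1=0, p2=7, p3=2, p4=3)
step 3: fire t1:  (p0=5, p1=0, p2=7, p3=2, p4=3) → (p0=7, p1=0, p2=10, p3=2, p4=3)
step 4: fire t1:  (p0=7, p1=0, p2=10, p3=2, p4=3) → (p0=9, p1=0, p2=13, p3=2, p4=3)
step 5: fire t1:  (p0=9, p1=0, p2=13, p3=2, p4=3) → (p0=11, p1=0, p2=16, p3=2, p4=3)
step 6: fire t2:  (p0=11, p1=0, p2=16, p3=2, p4=3) → (p0=13, p1=0, p2=18, p3=3, p4=3)
step 7: fire t2:  (p0=13, p1=0, p2=18, p3=3, p4=3) → (p0=15, p1=0, p2=20, p3=4, p4=3)
step 8: fire t1:  (p0=15, p1=0, p2=20, p3=4, p4=3) → (p0=17, p1=0, p2=23, p3=4, p4=3)

(p0=17, p1=0, p2=23, p3=4, p4=3)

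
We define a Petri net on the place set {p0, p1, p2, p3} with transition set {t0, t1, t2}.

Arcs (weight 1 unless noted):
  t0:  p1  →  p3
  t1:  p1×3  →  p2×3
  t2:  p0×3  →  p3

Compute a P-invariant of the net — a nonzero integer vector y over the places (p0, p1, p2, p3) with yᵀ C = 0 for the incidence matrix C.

Incidence matrix C (rows=places, cols=transitions):
       t0   t1   t2
   p0   0    0   -3
   p1  -1   -3    0
   p2   0    3    0
   p3   1    0    1

Candidate y = [1, 3, 3, 3]; check y·C column-wise:
  col t0: 1·0 + 3·-1 + 3·0 + 3·1 = 0
  col t1: 1·0 + 3·-3 + 3·3 + 3·0 = 0
  col t2: 1·-3 + 3·0 + 3·0 + 3·1 = 0

y = (p0:1, p1:3, p2:3, p3:3)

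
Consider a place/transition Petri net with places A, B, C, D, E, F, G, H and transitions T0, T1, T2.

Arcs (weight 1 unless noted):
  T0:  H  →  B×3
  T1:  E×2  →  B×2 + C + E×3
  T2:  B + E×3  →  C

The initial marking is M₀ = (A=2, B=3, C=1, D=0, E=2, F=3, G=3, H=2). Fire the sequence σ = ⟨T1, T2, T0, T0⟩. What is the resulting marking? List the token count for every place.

step 1: fire T1:  (A=2, B=3, C=1, D=0, E=2, F=3, G=3, H=2) → (A=2, B=5, C=2, D=0, E=3, F=3, G=3, H=2)
step 2: fire T2:  (A=2, B=5, C=2, D=0, E=3, F=3, G=3, H=2) → (A=2, B=4, C=3, D=0, E=0, F=3, G=3, H=2)
step 3: fire T0:  (A=2, B=4, C=3, D=0, E=0, F=3, G=3, H=2) → (A=2, B=7, C=3, D=0, E=0, F=3, G=3, H=1)
step 4: fire T0:  (A=2, B=7, C=3, D=0, E=0, F=3, G=3, H=1) → (A=2, B=10, C=3, D=0, E=0, F=3, G=3, H=0)

(A=2, B=10, C=3, D=0, E=0, F=3, G=3, H=0)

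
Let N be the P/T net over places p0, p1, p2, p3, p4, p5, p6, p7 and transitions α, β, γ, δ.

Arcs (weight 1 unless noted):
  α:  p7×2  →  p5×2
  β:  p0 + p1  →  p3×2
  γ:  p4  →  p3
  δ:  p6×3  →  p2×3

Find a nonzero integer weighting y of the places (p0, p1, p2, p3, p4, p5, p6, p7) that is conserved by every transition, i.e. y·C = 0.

Incidence matrix C (rows=places, cols=transitions):
        α    β    γ    δ
   p0   0   -1    0    0
   p1   0   -1    0    0
   p2   0    0    0    3
   p3   0    2    1    0
   p4   0    0   -1    0
   p5   2    0    0    0
   p6   0    0    0   -3
   p7  -2    0    0    0

Candidate y = [1, -1, 0, 0, 0, 0, 0, 0]; check y·C column-wise:
  col α: 1·0 + -1·0 + 0·2 + 0·-2 = 0
  col β: 1·-1 + -1·-1 + 0·2 = 0
  col γ: 1·0 + -1·0 + 0·1 + 0·-1 = 0
  col δ: 1·0 + -1·0 + 0·3 + 0·-3 = 0

y = (p0:1, p1:-1, p2:0, p3:0, p4:0, p5:0, p6:0, p7:0)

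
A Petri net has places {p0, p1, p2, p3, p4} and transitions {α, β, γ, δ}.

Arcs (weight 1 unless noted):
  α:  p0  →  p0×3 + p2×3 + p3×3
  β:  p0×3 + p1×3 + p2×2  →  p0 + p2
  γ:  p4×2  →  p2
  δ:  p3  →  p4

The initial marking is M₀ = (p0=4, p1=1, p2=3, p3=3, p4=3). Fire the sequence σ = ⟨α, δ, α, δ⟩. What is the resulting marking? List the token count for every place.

(p0=8, p1=1, p2=9, p3=7, p4=5)

step 1: fire α:  (p0=4, p1=1, p2=3, p3=3, p4=3) → (p0=6, p1=1, p2=6, p3=6, p4=3)
step 2: fire δ:  (p0=6, p1=1, p2=6, p3=6, p4=3) → (p0=6, p1=1, p2=6, p3=5, p4=4)
step 3: fire α:  (p0=6, p1=1, p2=6, p3=5, p4=4) → (p0=8, p1=1, p2=9, p3=8, p4=4)
step 4: fire δ:  (p0=8, p1=1, p2=9, p3=8, p4=4) → (p0=8, p1=1, p2=9, p3=7, p4=5)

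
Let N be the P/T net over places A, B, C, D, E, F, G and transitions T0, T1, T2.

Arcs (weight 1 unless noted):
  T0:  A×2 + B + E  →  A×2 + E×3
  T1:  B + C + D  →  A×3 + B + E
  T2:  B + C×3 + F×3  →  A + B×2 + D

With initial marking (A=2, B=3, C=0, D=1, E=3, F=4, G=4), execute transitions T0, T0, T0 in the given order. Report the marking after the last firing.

(A=2, B=0, C=0, D=1, E=9, F=4, G=4)

step 1: fire T0:  (A=2, B=3, C=0, D=1, E=3, F=4, G=4) → (A=2, B=2, C=0, D=1, E=5, F=4, G=4)
step 2: fire T0:  (A=2, B=2, C=0, D=1, E=5, F=4, G=4) → (A=2, B=1, C=0, D=1, E=7, F=4, G=4)
step 3: fire T0:  (A=2, B=1, C=0, D=1, E=7, F=4, G=4) → (A=2, B=0, C=0, D=1, E=9, F=4, G=4)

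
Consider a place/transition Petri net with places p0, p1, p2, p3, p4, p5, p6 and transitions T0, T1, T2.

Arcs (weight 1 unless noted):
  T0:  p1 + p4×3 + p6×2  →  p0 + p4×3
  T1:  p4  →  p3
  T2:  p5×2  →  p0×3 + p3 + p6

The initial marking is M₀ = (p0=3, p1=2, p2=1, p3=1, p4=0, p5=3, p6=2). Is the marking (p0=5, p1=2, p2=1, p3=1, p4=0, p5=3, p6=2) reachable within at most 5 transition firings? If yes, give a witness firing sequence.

depth 0: 1 marking
depth 1: 2 markings reached so far
depth 2: 2 markings reached so far
(frontier empty at depth 2; search complete)
target is not among the 2 markings reachable within 5 steps

NO — not reachable within 5 firings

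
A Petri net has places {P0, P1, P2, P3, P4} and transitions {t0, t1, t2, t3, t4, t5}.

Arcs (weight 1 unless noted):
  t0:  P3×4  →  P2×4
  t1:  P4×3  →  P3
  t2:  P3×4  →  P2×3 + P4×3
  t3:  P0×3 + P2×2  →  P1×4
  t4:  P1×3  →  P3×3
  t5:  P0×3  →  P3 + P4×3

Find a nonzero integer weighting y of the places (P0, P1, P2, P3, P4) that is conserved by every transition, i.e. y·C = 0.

y = (P0:2, P1:3, P2:3, P3:3, P4:1)

Incidence matrix C (rows=places, cols=transitions):
       t0   t1   t2   t3   t4   t5
   P0   0    0    0   -3    0   -3
   P1   0    0    0    4   -3    0
   P2   4    0    3   -2    0    0
   P3  -4    1   -4    0    3    1
   P4   0   -3    3    0    0    3

Candidate y = [2, 3, 3, 3, 1]; check y·C column-wise:
  col t0: 2·0 + 3·0 + 3·4 + 3·-4 + 1·0 = 0
  col t1: 2·0 + 3·0 + 3·0 + 3·1 + 1·-3 = 0
  col t2: 2·0 + 3·0 + 3·3 + 3·-4 + 1·3 = 0
  col t3: 2·-3 + 3·4 + 3·-2 + 3·0 + 1·0 = 0
  col t4: 2·0 + 3·-3 + 3·0 + 3·3 + 1·0 = 0
  col t5: 2·-3 + 3·0 + 3·0 + 3·1 + 1·3 = 0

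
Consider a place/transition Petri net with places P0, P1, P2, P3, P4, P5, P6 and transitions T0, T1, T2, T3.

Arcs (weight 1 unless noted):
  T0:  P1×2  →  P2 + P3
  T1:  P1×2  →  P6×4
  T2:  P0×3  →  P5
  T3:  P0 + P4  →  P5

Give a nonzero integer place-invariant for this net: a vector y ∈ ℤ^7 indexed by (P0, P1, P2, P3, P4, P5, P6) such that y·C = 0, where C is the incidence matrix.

y = (P0:0, P1:0, P2:1, P3:-1, P4:0, P5:0, P6:0)

Incidence matrix C (rows=places, cols=transitions):
       T0   T1   T2   T3
   P0   0    0   -3   -1
   P1  -2   -2    0    0
   P2   1    0    0    0
   P3   1    0    0    0
   P4   0    0    0   -1
   P5   0    0    1    1
   P6   0    4    0    0

Candidate y = [0, 0, 1, -1, 0, 0, 0]; check y·C column-wise:
  col T0: 0·-2 + 1·1 + -1·1 = 0
  col T1: 0·-2 + 1·0 + -1·0 + 0·4 = 0
  col T2: 0·-3 + 1·0 + -1·0 + 0·1 = 0
  col T3: 0·-1 + 1·0 + -1·0 + 0·-1 + 0·1 = 0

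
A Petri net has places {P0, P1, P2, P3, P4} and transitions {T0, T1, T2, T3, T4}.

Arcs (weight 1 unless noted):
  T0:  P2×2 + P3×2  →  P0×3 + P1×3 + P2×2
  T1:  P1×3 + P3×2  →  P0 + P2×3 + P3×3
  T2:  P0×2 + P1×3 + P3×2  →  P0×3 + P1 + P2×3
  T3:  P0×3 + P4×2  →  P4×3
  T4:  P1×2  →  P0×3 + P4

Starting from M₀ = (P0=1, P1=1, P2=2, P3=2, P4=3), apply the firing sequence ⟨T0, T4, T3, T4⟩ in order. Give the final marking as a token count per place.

(P0=7, P1=0, P2=2, P3=0, P4=6)

step 1: fire T0:  (P0=1, P1=1, P2=2, P3=2, P4=3) → (P0=4, P1=4, P2=2, P3=0, P4=3)
step 2: fire T4:  (P0=4, P1=4, P2=2, P3=0, P4=3) → (P0=7, P1=2, P2=2, P3=0, P4=4)
step 3: fire T3:  (P0=7, P1=2, P2=2, P3=0, P4=4) → (P0=4, P1=2, P2=2, P3=0, P4=5)
step 4: fire T4:  (P0=4, P1=2, P2=2, P3=0, P4=5) → (P0=7, P1=0, P2=2, P3=0, P4=6)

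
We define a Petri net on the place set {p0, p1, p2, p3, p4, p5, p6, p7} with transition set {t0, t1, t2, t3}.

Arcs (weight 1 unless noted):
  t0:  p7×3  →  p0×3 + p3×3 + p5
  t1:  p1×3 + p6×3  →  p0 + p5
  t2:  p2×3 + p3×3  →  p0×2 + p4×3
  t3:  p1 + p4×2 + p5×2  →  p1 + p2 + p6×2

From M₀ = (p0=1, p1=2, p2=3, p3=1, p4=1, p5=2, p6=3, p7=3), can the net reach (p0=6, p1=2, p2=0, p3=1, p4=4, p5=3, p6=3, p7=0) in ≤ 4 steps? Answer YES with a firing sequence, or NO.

YES — reachable via ⟨t0, t2⟩ (2 firings)

step 1: fire t0:  (p0=1, p1=2, p2=3, p3=1, p4=1, p5=2, p6=3, p7=3) → (p0=4, p1=2, p2=3, p3=4, p4=1, p5=3, p6=3, p7=0)
step 2: fire t2:  (p0=4, p1=2, p2=3, p3=4, p4=1, p5=3, p6=3, p7=0) → (p0=6, p1=2, p2=0, p3=1, p4=4, p5=3, p6=3, p7=0)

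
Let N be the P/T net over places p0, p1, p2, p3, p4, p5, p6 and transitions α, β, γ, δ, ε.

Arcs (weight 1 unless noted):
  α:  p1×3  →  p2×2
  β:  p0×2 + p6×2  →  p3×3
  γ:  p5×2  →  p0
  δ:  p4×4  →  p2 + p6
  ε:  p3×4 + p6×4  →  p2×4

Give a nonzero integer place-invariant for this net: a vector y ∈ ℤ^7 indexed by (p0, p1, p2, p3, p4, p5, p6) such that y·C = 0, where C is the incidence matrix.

y = (p0:18, p1:8, p2:12, p3:12, p4:3, p5:9, p6:0)

Incidence matrix C (rows=places, cols=transitions):
        α    β    γ    δ    ε
   p0   0   -2    1    0    0
   p1  -3    0    0    0    0
   p2   2    0    0    1    4
   p3   0    3    0    0   -4
   p4   0    0    0   -4    0
   p5   0    0   -2    0    0
   p6   0   -2    0    1   -4

Candidate y = [18, 8, 12, 12, 3, 9, 0]; check y·C column-wise:
  col α: 18·0 + 8·-3 + 12·2 + 12·0 + 3·0 + 9·0 = 0
  col β: 18·-2 + 8·0 + 12·0 + 12·3 + 3·0 + 9·0 + 0·-2 = 0
  col γ: 18·1 + 8·0 + 12·0 + 12·0 + 3·0 + 9·-2 = 0
  col δ: 18·0 + 8·0 + 12·1 + 12·0 + 3·-4 + 9·0 + 0·1 = 0
  col ε: 18·0 + 8·0 + 12·4 + 12·-4 + 3·0 + 9·0 + 0·-4 = 0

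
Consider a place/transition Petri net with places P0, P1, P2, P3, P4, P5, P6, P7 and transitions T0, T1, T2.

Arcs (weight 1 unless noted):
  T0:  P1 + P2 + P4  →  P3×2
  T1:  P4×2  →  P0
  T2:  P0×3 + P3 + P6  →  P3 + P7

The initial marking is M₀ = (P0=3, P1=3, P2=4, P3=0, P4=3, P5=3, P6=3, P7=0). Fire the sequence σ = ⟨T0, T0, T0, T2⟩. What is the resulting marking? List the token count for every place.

step 1: fire T0:  (P0=3, P1=3, P2=4, P3=0, P4=3, P5=3, P6=3, P7=0) → (P0=3, P1=2, P2=3, P3=2, P4=2, P5=3, P6=3, P7=0)
step 2: fire T0:  (P0=3, P1=2, P2=3, P3=2, P4=2, P5=3, P6=3, P7=0) → (P0=3, P1=1, P2=2, P3=4, P4=1, P5=3, P6=3, P7=0)
step 3: fire T0:  (P0=3, P1=1, P2=2, P3=4, P4=1, P5=3, P6=3, P7=0) → (P0=3, P1=0, P2=1, P3=6, P4=0, P5=3, P6=3, P7=0)
step 4: fire T2:  (P0=3, P1=0, P2=1, P3=6, P4=0, P5=3, P6=3, P7=0) → (P0=0, P1=0, P2=1, P3=6, P4=0, P5=3, P6=2, P7=1)

(P0=0, P1=0, P2=1, P3=6, P4=0, P5=3, P6=2, P7=1)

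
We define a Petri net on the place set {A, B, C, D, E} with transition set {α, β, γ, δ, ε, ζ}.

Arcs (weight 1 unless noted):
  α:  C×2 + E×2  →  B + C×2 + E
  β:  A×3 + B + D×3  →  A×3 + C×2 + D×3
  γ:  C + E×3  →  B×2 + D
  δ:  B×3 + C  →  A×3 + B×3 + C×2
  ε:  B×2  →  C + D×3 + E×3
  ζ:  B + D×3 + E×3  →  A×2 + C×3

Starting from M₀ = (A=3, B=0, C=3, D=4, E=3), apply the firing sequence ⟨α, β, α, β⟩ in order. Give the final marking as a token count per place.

step 1: fire α:  (A=3, B=0, C=3, D=4, E=3) → (A=3, B=1, C=3, D=4, E=2)
step 2: fire β:  (A=3, B=1, C=3, D=4, E=2) → (A=3, B=0, C=5, D=4, E=2)
step 3: fire α:  (A=3, B=0, C=5, D=4, E=2) → (A=3, B=1, C=5, D=4, E=1)
step 4: fire β:  (A=3, B=1, C=5, D=4, E=1) → (A=3, B=0, C=7, D=4, E=1)

(A=3, B=0, C=7, D=4, E=1)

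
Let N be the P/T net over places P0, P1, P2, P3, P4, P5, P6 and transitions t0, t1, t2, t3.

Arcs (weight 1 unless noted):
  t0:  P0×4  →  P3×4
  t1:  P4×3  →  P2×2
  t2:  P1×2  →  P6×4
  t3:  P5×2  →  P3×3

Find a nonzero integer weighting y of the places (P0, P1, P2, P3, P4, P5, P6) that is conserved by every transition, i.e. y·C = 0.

y = (P0:0, P1:0, P2:3, P3:0, P4:2, P5:0, P6:0)

Incidence matrix C (rows=places, cols=transitions):
       t0   t1   t2   t3
   P0  -4    0    0    0
   P1   0    0   -2    0
   P2   0    2    0    0
   P3   4    0    0    3
   P4   0   -3    0    0
   P5   0    0    0   -2
   P6   0    0    4    0

Candidate y = [0, 0, 3, 0, 2, 0, 0]; check y·C column-wise:
  col t0: 0·-4 + 3·0 + 0·4 + 2·0 = 0
  col t1: 3·2 + 2·-3 = 0
  col t2: 0·-2 + 3·0 + 2·0 + 0·4 = 0
  col t3: 3·0 + 0·3 + 2·0 + 0·-2 = 0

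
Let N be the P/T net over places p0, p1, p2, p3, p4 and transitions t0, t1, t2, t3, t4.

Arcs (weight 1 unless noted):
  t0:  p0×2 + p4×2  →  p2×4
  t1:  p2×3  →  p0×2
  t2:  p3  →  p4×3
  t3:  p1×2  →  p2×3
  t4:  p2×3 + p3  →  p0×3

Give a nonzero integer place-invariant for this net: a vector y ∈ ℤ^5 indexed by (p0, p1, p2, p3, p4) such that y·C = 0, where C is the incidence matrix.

y = (p0:3, p1:3, p2:2, p3:3, p4:1)

Incidence matrix C (rows=places, cols=transitions):
       t0   t1   t2   t3   t4
   p0  -2    2    0    0    3
   p1   0    0    0   -2    0
   p2   4   -3    0    3   -3
   p3   0    0   -1    0   -1
   p4  -2    0    3    0    0

Candidate y = [3, 3, 2, 3, 1]; check y·C column-wise:
  col t0: 3·-2 + 3·0 + 2·4 + 3·0 + 1·-2 = 0
  col t1: 3·2 + 3·0 + 2·-3 + 3·0 + 1·0 = 0
  col t2: 3·0 + 3·0 + 2·0 + 3·-1 + 1·3 = 0
  col t3: 3·0 + 3·-2 + 2·3 + 3·0 + 1·0 = 0
  col t4: 3·3 + 3·0 + 2·-3 + 3·-1 + 1·0 = 0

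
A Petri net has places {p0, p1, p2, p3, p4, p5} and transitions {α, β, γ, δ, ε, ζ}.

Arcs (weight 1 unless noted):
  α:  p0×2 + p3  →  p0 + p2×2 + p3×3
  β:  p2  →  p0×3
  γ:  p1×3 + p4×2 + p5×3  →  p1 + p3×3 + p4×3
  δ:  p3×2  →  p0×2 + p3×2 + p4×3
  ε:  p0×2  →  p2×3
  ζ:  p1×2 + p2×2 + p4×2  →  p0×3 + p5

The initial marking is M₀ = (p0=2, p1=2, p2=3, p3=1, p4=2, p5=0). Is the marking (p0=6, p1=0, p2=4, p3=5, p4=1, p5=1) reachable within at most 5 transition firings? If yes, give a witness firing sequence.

NO — not reachable within 5 firings

depth 0: 1 marking
depth 1: 5 markings reached so far
depth 2: 12 markings reached so far
depth 3: 28 markings reached so far
depth 4: 57 markings reached so far
depth 5: 105 markings reached so far
target is not among the 105 markings reachable within 5 steps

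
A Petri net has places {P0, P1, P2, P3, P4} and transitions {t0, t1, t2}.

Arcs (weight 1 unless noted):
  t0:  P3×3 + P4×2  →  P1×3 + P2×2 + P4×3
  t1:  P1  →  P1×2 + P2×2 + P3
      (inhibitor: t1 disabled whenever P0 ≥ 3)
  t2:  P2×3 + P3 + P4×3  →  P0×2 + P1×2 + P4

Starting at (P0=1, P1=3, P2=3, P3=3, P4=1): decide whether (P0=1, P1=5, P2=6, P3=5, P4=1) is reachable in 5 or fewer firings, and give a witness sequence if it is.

depth 0: 1 marking
depth 1: 2 markings reached so far
depth 2: 3 markings reached so far
depth 3: 4 markings reached so far
depth 4: 5 markings reached so far
depth 5: 6 markings reached so far
target is not among the 6 markings reachable within 5 steps

NO — not reachable within 5 firings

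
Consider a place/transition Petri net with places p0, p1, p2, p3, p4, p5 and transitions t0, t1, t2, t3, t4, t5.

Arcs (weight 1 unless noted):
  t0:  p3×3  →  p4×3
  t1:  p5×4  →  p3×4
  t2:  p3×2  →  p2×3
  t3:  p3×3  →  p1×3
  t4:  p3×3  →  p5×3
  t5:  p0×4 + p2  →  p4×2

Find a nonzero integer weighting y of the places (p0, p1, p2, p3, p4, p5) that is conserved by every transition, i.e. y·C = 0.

Incidence matrix C (rows=places, cols=transitions):
       t0   t1   t2   t3   t4   t5
   p0   0    0    0    0    0   -4
   p1   0    0    0    3    0    0
   p2   0    0    3    0    0   -1
   p3  -3    4   -2   -3   -3    0
   p4   3    0    0    0    0    2
   p5   0   -4    0    0    3    0

Candidate y = [1, 3, 2, 3, 3, 3]; check y·C column-wise:
  col t0: 1·0 + 3·0 + 2·0 + 3·-3 + 3·3 + 3·0 = 0
  col t1: 1·0 + 3·0 + 2·0 + 3·4 + 3·0 + 3·-4 = 0
  col t2: 1·0 + 3·0 + 2·3 + 3·-2 + 3·0 + 3·0 = 0
  col t3: 1·0 + 3·3 + 2·0 + 3·-3 + 3·0 + 3·0 = 0
  col t4: 1·0 + 3·0 + 2·0 + 3·-3 + 3·0 + 3·3 = 0
  col t5: 1·-4 + 3·0 + 2·-1 + 3·0 + 3·2 + 3·0 = 0

y = (p0:1, p1:3, p2:2, p3:3, p4:3, p5:3)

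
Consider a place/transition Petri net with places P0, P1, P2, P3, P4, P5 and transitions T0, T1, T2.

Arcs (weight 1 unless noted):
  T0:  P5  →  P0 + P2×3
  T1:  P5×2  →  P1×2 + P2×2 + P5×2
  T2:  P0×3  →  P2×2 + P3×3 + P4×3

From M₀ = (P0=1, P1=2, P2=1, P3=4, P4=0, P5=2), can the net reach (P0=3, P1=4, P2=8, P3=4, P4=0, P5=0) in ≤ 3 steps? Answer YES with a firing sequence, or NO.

depth 0: 1 marking
depth 1: 3 markings reached so far
depth 2: 6 markings reached so far
depth 3: 10 markings reached so far
target is not among the 10 markings reachable within 3 steps

NO — not reachable within 3 firings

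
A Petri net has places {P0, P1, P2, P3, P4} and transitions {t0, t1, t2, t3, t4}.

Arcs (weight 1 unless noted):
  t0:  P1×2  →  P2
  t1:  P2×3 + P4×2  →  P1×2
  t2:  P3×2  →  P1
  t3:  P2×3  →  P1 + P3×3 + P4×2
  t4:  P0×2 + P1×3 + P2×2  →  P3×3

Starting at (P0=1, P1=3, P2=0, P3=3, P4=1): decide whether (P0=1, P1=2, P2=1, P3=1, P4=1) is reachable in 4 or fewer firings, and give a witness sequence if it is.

YES — reachable via ⟨t0, t2⟩ (2 firings)

step 1: fire t0:  (P0=1, P1=3, P2=0, P3=3, P4=1) → (P0=1, P1=1, P2=1, P3=3, P4=1)
step 2: fire t2:  (P0=1, P1=1, P2=1, P3=3, P4=1) → (P0=1, P1=2, P2=1, P3=1, P4=1)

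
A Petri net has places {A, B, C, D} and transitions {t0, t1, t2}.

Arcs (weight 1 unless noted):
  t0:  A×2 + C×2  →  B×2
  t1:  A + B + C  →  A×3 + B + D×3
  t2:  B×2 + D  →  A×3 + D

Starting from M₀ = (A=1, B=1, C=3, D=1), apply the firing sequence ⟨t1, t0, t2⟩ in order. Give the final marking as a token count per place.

(A=4, B=1, C=0, D=4)

step 1: fire t1:  (A=1, B=1, C=3, D=1) → (A=3, B=1, C=2, D=4)
step 2: fire t0:  (A=3, B=1, C=2, D=4) → (A=1, B=3, C=0, D=4)
step 3: fire t2:  (A=1, B=3, C=0, D=4) → (A=4, B=1, C=0, D=4)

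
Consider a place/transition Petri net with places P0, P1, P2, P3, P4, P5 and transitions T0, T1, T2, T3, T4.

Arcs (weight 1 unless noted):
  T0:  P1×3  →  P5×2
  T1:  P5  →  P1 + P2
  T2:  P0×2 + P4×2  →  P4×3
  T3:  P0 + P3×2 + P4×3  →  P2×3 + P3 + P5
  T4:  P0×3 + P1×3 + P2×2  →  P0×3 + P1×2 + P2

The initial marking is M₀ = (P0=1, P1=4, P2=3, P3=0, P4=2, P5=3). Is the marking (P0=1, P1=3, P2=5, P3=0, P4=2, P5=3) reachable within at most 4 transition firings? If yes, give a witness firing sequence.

step 1: fire T0:  (P0=1, P1=4, P2=3, P3=0, P4=2, P5=3) → (P0=1, P1=1, P2=3, P3=0, P4=2, P5=5)
step 2: fire T1:  (P0=1, P1=1, P2=3, P3=0, P4=2, P5=5) → (P0=1, P1=2, P2=4, P3=0, P4=2, P5=4)
step 3: fire T1:  (P0=1, P1=2, P2=4, P3=0, P4=2, P5=4) → (P0=1, P1=3, P2=5, P3=0, P4=2, P5=3)

YES — reachable via ⟨T0, T1, T1⟩ (3 firings)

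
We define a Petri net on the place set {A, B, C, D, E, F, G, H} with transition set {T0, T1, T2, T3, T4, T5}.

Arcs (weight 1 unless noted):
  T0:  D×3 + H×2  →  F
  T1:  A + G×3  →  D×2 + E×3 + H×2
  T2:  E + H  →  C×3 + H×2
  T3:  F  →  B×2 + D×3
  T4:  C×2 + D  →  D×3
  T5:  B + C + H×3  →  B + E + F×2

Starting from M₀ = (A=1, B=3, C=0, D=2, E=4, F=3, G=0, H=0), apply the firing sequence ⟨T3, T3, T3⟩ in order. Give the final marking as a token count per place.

(A=1, B=9, C=0, D=11, E=4, F=0, G=0, H=0)

step 1: fire T3:  (A=1, B=3, C=0, D=2, E=4, F=3, G=0, H=0) → (A=1, B=5, C=0, D=5, E=4, F=2, G=0, H=0)
step 2: fire T3:  (A=1, B=5, C=0, D=5, E=4, F=2, G=0, H=0) → (A=1, B=7, C=0, D=8, E=4, F=1, G=0, H=0)
step 3: fire T3:  (A=1, B=7, C=0, D=8, E=4, F=1, G=0, H=0) → (A=1, B=9, C=0, D=11, E=4, F=0, G=0, H=0)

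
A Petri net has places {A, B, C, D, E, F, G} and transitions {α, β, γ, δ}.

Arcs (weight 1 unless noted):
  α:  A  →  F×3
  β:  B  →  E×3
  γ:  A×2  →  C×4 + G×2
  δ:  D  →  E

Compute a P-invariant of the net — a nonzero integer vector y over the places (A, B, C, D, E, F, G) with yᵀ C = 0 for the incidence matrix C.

y = (A:0, B:3, C:0, D:1, E:1, F:0, G:0)

Incidence matrix C (rows=places, cols=transitions):
        α    β    γ    δ
    A  -1    0   -2    0
    B   0   -1    0    0
    C   0    0    4    0
    D   0    0    0   -1
    E   0    3    0    1
    F   3    0    0    0
    G   0    0    2    0

Candidate y = [0, 3, 0, 1, 1, 0, 0]; check y·C column-wise:
  col α: 0·-1 + 3·0 + 1·0 + 1·0 + 0·3 = 0
  col β: 3·-1 + 1·0 + 1·3 = 0
  col γ: 0·-2 + 3·0 + 0·4 + 1·0 + 1·0 + 0·2 = 0
  col δ: 3·0 + 1·-1 + 1·1 = 0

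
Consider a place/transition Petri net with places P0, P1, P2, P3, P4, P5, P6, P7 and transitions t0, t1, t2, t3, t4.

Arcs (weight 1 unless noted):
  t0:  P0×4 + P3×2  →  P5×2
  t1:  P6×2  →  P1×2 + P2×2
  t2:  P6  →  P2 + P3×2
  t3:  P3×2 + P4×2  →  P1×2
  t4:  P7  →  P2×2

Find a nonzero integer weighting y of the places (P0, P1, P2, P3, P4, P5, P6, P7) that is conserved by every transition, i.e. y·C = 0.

Incidence matrix C (rows=places, cols=transitions):
       t0   t1   t2   t3   t4
   P0  -4    0    0    0    0
   P1   0    2    0    2    0
   P2   0    2    1    0    2
   P3  -2    0    2   -2    0
   P4   0    0    0   -2    0
   P5   2    0    0    0    0
   P6   0   -2   -1    0    0
   P7   0    0    0    0   -1

Candidate y = [1, 0, 0, 0, 0, 2, 0, 0]; check y·C column-wise:
  col t0: 1·-4 + 0·-2 + 2·2 = 0
  col t1: 1·0 + 0·2 + 0·2 + 2·0 + 0·-2 = 0
  col t2: 1·0 + 0·1 + 0·2 + 2·0 + 0·-1 = 0
  col t3: 1·0 + 0·2 + 0·-2 + 0·-2 + 2·0 = 0
  col t4: 1·0 + 0·2 + 2·0 + 0·-1 = 0

y = (P0:1, P1:0, P2:0, P3:0, P4:0, P5:2, P6:0, P7:0)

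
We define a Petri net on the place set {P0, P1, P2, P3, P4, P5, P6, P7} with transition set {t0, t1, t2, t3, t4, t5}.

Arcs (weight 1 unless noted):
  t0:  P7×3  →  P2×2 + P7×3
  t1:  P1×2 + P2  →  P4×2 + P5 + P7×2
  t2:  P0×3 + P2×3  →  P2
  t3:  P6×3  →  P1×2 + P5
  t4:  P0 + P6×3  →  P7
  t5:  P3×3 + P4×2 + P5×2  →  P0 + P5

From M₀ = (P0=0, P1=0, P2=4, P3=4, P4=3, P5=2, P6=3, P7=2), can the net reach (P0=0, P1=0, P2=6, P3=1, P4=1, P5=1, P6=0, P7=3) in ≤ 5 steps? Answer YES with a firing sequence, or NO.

YES — reachable via ⟨t5, t4, t0⟩ (3 firings)

step 1: fire t5:  (P0=0, P1=0, P2=4, P3=4, P4=3, P5=2, P6=3, P7=2) → (P0=1, P1=0, P2=4, P3=1, P4=1, P5=1, P6=3, P7=2)
step 2: fire t4:  (P0=1, P1=0, P2=4, P3=1, P4=1, P5=1, P6=3, P7=2) → (P0=0, P1=0, P2=4, P3=1, P4=1, P5=1, P6=0, P7=3)
step 3: fire t0:  (P0=0, P1=0, P2=4, P3=1, P4=1, P5=1, P6=0, P7=3) → (P0=0, P1=0, P2=6, P3=1, P4=1, P5=1, P6=0, P7=3)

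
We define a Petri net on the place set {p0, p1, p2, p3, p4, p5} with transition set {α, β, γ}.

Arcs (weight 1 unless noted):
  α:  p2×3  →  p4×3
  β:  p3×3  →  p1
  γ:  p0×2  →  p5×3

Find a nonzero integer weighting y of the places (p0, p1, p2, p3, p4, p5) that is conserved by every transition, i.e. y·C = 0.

Incidence matrix C (rows=places, cols=transitions):
        α    β    γ
   p0   0    0   -2
   p1   0    1    0
   p2  -3    0    0
   p3   0   -3    0
   p4   3    0    0
   p5   0    0    3

Candidate y = [0, 3, 0, 1, 0, 0]; check y·C column-wise:
  col α: 3·0 + 0·-3 + 1·0 + 0·3 = 0
  col β: 3·1 + 1·-3 = 0
  col γ: 0·-2 + 3·0 + 1·0 + 0·3 = 0

y = (p0:0, p1:3, p2:0, p3:1, p4:0, p5:0)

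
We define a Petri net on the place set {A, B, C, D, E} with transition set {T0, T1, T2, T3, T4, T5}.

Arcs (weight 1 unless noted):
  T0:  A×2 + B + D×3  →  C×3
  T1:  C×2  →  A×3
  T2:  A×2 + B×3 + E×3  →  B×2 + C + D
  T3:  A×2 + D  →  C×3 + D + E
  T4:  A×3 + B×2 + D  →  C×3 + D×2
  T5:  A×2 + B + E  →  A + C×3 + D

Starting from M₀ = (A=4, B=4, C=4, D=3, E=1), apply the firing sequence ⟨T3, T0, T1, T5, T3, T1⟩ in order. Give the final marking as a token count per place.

(A=3, B=2, C=12, D=1, E=2)

step 1: fire T3:  (A=4, B=4, C=4, D=3, E=1) → (A=2, B=4, C=7, D=3, E=2)
step 2: fire T0:  (A=2, B=4, C=7, D=3, E=2) → (A=0, B=3, C=10, D=0, E=2)
step 3: fire T1:  (A=0, B=3, C=10, D=0, E=2) → (A=3, B=3, C=8, D=0, E=2)
step 4: fire T5:  (A=3, B=3, C=8, D=0, E=2) → (A=2, B=2, C=11, D=1, E=1)
step 5: fire T3:  (A=2, B=2, C=11, D=1, E=1) → (A=0, B=2, C=14, D=1, E=2)
step 6: fire T1:  (A=0, B=2, C=14, D=1, E=2) → (A=3, B=2, C=12, D=1, E=2)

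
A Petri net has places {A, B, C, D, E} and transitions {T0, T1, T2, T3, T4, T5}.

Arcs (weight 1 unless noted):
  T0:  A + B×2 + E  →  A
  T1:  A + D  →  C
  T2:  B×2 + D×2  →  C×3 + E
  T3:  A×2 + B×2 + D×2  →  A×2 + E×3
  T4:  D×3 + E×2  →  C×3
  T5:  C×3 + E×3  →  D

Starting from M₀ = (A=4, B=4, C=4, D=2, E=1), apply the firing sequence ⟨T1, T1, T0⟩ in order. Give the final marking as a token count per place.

(A=2, B=2, C=6, D=0, E=0)

step 1: fire T1:  (A=4, B=4, C=4, D=2, E=1) → (A=3, B=4, C=5, D=1, E=1)
step 2: fire T1:  (A=3, B=4, C=5, D=1, E=1) → (A=2, B=4, C=6, D=0, E=1)
step 3: fire T0:  (A=2, B=4, C=6, D=0, E=1) → (A=2, B=2, C=6, D=0, E=0)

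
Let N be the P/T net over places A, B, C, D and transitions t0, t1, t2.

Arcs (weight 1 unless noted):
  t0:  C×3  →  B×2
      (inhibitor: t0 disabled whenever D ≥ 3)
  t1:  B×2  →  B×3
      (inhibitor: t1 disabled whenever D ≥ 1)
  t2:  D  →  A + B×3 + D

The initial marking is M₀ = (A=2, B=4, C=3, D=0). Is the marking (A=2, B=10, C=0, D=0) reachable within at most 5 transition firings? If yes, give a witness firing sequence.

YES — reachable via ⟨t0, t1, t1, t1, t1⟩ (5 firings)

step 1: fire t0:  (A=2, B=4, C=3, D=0) → (A=2, B=6, C=0, D=0)
step 2: fire t1:  (A=2, B=6, C=0, D=0) → (A=2, B=7, C=0, D=0)
step 3: fire t1:  (A=2, B=7, C=0, D=0) → (A=2, B=8, C=0, D=0)
step 4: fire t1:  (A=2, B=8, C=0, D=0) → (A=2, B=9, C=0, D=0)
step 5: fire t1:  (A=2, B=9, C=0, D=0) → (A=2, B=10, C=0, D=0)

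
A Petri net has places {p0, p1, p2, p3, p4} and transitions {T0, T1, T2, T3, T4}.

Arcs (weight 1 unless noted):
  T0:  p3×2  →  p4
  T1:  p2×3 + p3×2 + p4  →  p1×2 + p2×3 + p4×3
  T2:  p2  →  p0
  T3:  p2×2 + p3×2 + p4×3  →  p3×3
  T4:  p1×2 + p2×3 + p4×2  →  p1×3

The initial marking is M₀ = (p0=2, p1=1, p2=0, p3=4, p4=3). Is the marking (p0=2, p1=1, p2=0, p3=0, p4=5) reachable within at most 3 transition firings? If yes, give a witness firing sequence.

step 1: fire T0:  (p0=2, p1=1, p2=0, p3=4, p4=3) → (p0=2, p1=1, p2=0, p3=2, p4=4)
step 2: fire T0:  (p0=2, p1=1, p2=0, p3=2, p4=4) → (p0=2, p1=1, p2=0, p3=0, p4=5)

YES — reachable via ⟨T0, T0⟩ (2 firings)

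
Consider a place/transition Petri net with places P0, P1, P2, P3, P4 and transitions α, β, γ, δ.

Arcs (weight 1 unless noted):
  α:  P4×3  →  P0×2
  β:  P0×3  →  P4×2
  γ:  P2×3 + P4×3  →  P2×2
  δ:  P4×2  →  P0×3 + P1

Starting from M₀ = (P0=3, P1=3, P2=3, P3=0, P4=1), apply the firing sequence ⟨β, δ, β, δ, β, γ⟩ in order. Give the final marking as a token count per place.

step 1: fire β:  (P0=3, P1=3, P2=3, P3=0, P4=1) → (P0=0, P1=3, P2=3, P3=0, P4=3)
step 2: fire δ:  (P0=0, P1=3, P2=3, P3=0, P4=3) → (P0=3, P1=4, P2=3, P3=0, P4=1)
step 3: fire β:  (P0=3, P1=4, P2=3, P3=0, P4=1) → (P0=0, P1=4, P2=3, P3=0, P4=3)
step 4: fire δ:  (P0=0, P1=4, P2=3, P3=0, P4=3) → (P0=3, P1=5, P2=3, P3=0, P4=1)
step 5: fire β:  (P0=3, P1=5, P2=3, P3=0, P4=1) → (P0=0, P1=5, P2=3, P3=0, P4=3)
step 6: fire γ:  (P0=0, P1=5, P2=3, P3=0, P4=3) → (P0=0, P1=5, P2=2, P3=0, P4=0)

(P0=0, P1=5, P2=2, P3=0, P4=0)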